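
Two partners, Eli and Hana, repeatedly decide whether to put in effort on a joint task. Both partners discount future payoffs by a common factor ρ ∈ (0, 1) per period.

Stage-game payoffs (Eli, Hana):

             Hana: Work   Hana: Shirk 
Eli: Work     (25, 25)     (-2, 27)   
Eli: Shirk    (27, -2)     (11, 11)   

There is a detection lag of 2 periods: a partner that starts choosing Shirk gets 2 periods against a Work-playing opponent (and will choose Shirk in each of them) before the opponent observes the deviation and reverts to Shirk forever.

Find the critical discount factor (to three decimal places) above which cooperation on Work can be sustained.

0.354

A deviator earns 27 for 2 periods, then 11 forever; cooperating earns 25 forever. Multiplying the IC by (1−ρ):
25 ≥ 27(1−ρ^2) + 11ρ^2, so 16·ρ^2 ≥ 2 and ρ^2 ≥ 1/8.
ρ ≥ (1/8)^(1/2) ≈ 0.354.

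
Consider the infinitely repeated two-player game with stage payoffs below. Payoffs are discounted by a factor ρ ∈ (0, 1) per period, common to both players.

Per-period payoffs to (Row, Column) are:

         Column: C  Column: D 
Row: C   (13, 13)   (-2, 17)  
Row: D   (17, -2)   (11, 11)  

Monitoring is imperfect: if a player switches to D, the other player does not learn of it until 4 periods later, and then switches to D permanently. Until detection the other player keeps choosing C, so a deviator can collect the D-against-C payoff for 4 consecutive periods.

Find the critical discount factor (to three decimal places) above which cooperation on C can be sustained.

0.904

Deviating for the 4 undetected periods gains 17−13 = 4 per period over cooperation, then loses 13−11 = 2 per period forever once punishment starts.
Gain: 4(1 + ρ + … + ρ^3); loss: 2·ρ^4/(1−ρ).
No profitable deviation ⇔ 4(1−ρ^4) ≤ 2·ρ^4, i.e. ρ^4 ≥ 4/(4+2) = 2/3.
Hence ρ ≥ (2/3)^(1/4) ≈ 0.904.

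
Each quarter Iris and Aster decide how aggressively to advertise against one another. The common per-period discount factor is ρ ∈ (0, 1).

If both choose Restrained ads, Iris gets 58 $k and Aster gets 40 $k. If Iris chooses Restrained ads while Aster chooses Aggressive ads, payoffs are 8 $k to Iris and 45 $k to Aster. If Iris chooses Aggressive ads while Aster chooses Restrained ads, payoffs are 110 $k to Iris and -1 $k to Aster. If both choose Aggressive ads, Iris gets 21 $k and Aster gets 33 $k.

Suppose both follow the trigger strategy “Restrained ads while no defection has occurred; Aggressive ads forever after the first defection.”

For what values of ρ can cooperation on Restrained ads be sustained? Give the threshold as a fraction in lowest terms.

52/89

Iris: cooperation gives 58 each period; deviation gives 110 once then 21 forever.
  58/(1−ρ) ≥ 110 + 21ρ/(1−ρ) ⇒ ρ ≥ 52/89.
Aster: cooperation gives 40 each period; deviation gives 45 once then 33 forever.
  ρ ≥ 5/12.
Both must hold, so the binding constraint is Iris's: ρ ≥ 52/89.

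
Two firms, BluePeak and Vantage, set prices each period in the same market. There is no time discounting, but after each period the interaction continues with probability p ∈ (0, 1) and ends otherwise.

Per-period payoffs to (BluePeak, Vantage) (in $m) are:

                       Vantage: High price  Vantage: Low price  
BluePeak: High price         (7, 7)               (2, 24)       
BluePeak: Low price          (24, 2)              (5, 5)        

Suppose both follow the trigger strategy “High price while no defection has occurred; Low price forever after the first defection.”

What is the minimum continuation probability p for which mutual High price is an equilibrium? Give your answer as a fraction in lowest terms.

17/19

With no time discounting, the continuation probability p plays the role of the discount factor.
Grim-trigger IC: 7/(1−p) ≥ 24 + 5p/(1−p) ⇒ p ≥ (24−7)/(24−5) = 17/19.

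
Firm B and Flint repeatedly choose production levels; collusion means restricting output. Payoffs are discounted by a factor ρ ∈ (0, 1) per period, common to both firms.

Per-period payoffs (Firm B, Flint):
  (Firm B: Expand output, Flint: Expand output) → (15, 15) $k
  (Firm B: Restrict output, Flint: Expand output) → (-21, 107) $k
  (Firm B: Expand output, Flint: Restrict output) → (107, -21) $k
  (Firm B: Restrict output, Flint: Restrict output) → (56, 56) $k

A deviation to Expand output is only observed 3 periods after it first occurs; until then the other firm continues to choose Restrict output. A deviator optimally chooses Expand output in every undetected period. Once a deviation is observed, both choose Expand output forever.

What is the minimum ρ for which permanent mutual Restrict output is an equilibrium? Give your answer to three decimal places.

0.821

The best deviation is to choose Expand output for all 3 undetected periods, earning 107 each, then 15 forever once detected.
Deviation value: 107(1−ρ^3)/(1−ρ) + 15ρ^3/(1−ρ); cooperation value: 56/(1−ρ).
IC: 56 ≥ 107(1−ρ^3) + 15ρ^3 = 107 − 92ρ^3.
So ρ^3 ≥ 51/92, giving ρ ≥ (51/92)^(1/3) ≈ 0.821.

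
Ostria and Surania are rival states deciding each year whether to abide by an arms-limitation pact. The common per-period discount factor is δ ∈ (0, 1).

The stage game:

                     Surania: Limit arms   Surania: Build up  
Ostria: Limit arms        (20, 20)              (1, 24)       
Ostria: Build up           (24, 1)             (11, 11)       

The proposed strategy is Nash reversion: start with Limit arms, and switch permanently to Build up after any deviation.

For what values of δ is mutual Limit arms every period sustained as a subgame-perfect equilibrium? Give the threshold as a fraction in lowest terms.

4/13

Cooperation forever yields 20 each period: 20/(1−δ).
Deviating yields 24 once, then 11 forever: 24 + 11δ/(1−δ).
No profitable deviation requires 20/(1−δ) ≥ 24 + 11δ/(1−δ).
Multiplying by (1−δ): 20 ≥ 24(1−δ) + 11δ = 24 − 13δ.
So 13δ ≥ 4, i.e. δ ≥ 4/13.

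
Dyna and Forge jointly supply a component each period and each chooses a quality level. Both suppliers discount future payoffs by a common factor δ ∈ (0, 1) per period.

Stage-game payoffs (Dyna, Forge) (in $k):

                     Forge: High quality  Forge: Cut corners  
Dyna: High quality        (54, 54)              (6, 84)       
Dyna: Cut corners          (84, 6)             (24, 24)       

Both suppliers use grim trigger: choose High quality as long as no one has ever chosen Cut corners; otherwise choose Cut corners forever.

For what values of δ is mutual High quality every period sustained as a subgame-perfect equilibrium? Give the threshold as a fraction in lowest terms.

54/(1−δ) ≥ 84 + 24δ/(1−δ)
54 ≥ 84 − 60δ
δ ≥ 30/60 = 1/2.

1/2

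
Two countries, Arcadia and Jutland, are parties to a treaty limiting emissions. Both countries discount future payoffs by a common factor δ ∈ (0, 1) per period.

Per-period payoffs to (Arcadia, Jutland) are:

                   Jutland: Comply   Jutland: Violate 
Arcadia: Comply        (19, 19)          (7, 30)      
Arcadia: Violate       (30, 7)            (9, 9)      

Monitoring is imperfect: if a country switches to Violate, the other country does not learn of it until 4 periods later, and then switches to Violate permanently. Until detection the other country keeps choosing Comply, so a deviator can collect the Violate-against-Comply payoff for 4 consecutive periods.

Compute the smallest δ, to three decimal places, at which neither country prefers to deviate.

The best deviation is to choose Violate for all 4 undetected periods, earning 30 each, then 9 forever once detected.
Deviation value: 30(1−δ^4)/(1−δ) + 9δ^4/(1−δ); cooperation value: 19/(1−δ).
IC: 19 ≥ 30(1−δ^4) + 9δ^4 = 30 − 21δ^4.
So δ^4 ≥ 11/21, giving δ ≥ (11/21)^(1/4) ≈ 0.851.

0.851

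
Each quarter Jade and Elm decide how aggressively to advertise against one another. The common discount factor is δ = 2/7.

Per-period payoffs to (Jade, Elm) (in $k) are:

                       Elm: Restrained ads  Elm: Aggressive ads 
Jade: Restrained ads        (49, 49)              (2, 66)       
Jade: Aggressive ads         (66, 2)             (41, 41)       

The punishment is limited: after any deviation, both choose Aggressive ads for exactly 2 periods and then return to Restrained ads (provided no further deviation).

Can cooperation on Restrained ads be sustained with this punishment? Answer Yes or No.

No

IC: δ+…+δ^2 ≥ (66−49)/(49−41) = 17/8.
At δ = 2/7: partial sum = 0.3673 < 2.1250. Cooperation not sustainable.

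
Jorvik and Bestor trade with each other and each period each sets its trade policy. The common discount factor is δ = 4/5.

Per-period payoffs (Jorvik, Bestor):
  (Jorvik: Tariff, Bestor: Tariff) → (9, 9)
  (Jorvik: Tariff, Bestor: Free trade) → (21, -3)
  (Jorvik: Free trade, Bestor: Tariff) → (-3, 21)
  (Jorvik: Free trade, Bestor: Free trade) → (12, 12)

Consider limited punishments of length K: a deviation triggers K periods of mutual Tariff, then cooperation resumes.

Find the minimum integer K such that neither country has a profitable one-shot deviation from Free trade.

7

No profitable deviation requires (12−9)(δ+…+δ^K) ≥ 21−12, i.e. δ+…+δ^K ≥ 3 ≈ 3.0000.
With δ = 4/5, the partial sums are K=1: 0.8000, K=2: 1.4400, …, K=5: 2.6893, K=6: 2.9514, K=7: 3.1611.
K = 7 is the first length at which the sum reaches 3.0000.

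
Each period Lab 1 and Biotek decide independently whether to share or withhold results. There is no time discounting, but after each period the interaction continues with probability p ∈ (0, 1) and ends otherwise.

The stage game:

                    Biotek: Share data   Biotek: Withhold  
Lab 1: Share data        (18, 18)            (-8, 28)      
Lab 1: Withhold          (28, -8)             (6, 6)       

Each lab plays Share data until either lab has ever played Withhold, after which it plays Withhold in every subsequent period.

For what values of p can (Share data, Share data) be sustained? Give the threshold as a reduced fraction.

With no time discounting, the continuation probability p plays the role of the discount factor.
Grim-trigger IC: 18/(1−p) ≥ 28 + 6p/(1−p) ⇒ p ≥ (28−18)/(28−6) = 5/11.

5/11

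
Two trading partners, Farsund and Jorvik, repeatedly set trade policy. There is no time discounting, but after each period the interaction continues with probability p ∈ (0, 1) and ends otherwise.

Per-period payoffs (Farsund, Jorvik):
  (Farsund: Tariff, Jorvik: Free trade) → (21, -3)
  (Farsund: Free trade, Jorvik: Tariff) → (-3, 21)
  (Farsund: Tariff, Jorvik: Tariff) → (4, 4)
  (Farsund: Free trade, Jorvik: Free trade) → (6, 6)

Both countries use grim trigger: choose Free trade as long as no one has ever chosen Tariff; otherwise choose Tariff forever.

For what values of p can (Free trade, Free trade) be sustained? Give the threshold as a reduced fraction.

With no time discounting, the continuation probability p plays the role of the discount factor.
Grim-trigger IC: 6/(1−p) ≥ 21 + 4p/(1−p) ⇒ p ≥ (21−6)/(21−4) = 15/17.

15/17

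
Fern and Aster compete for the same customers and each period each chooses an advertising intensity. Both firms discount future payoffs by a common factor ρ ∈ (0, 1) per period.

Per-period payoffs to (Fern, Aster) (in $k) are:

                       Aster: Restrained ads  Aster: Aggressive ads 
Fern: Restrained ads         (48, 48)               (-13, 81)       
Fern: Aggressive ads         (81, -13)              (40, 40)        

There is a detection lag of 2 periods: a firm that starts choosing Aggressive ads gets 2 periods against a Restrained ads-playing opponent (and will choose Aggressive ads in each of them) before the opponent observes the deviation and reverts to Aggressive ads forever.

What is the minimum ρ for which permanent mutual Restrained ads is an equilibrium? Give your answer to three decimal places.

Deviating for the 2 undetected periods gains 81−48 = 33 per period over cooperation, then loses 48−40 = 8 per period forever once punishment starts.
Gain: 33(1 + ρ + … + ρ^1); loss: 8·ρ^2/(1−ρ).
No profitable deviation ⇔ 33(1−ρ^2) ≤ 8·ρ^2, i.e. ρ^2 ≥ 33/(33+8) = 33/41.
Hence ρ ≥ (33/41)^(1/2) ≈ 0.897.

0.897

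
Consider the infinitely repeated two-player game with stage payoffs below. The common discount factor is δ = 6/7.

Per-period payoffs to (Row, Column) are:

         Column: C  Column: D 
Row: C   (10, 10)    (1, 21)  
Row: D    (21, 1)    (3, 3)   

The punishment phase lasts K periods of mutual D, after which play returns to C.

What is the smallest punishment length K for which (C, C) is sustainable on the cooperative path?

IC: δ(1−δ^K)/(1−δ) ≥ (21−10)/(10−3) = 11/7.
With δ = 6/7: need 1 − δ^K ≥ 11/7·(1−6/7)/(6/7), i.e. δ^K ≤ 0.7381.
Since (6/7)^1 = 0.8571 and (6/7)^2 = 0.7347, the smallest such K is 2.

2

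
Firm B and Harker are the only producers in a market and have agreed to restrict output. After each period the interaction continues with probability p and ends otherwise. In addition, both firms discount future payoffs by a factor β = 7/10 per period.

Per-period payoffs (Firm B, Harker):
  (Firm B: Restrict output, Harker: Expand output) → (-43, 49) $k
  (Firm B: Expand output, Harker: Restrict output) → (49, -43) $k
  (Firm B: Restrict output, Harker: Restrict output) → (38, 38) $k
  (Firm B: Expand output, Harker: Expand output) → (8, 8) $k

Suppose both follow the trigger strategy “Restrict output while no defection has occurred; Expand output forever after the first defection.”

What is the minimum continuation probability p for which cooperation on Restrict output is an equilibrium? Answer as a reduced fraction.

110/287

With continuation probability p and discount β, the effective per-period discount factor is βp.
Grim-trigger IC: βp ≥ (49−38)/(49−8) = 11/41.
So p ≥ (11/41)/(7/10) = 110/287.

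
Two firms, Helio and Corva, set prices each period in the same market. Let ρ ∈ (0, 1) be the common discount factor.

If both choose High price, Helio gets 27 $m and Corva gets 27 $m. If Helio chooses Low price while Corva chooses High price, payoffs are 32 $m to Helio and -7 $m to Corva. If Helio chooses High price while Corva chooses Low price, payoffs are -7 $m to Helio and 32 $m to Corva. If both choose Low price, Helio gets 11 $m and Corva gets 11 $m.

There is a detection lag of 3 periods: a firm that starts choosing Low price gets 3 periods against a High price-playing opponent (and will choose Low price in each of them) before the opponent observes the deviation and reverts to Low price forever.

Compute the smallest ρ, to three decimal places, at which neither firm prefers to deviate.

Deviating for the 3 undetected periods gains 32−27 = 5 per period over cooperation, then loses 27−11 = 16 per period forever once punishment starts.
Gain: 5(1 + ρ + … + ρ^2); loss: 16·ρ^3/(1−ρ).
No profitable deviation ⇔ 5(1−ρ^3) ≤ 16·ρ^3, i.e. ρ^3 ≥ 5/(5+16) = 5/21.
Hence ρ ≥ (5/21)^(1/3) ≈ 0.620.

0.620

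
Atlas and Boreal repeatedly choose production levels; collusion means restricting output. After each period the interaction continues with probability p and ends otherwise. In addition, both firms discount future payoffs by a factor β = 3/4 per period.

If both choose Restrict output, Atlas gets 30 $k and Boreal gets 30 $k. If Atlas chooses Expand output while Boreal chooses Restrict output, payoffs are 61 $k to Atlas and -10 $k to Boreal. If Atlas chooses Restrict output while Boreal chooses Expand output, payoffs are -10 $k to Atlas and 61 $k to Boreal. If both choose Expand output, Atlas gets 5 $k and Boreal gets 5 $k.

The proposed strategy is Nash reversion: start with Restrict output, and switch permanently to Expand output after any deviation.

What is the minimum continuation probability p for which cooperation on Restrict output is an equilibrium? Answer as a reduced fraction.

31/42

With continuation probability p and discount β, the effective per-period discount factor is βp.
Grim-trigger IC: βp ≥ (61−30)/(61−5) = 31/56.
So p ≥ (31/56)/(3/4) = 31/42.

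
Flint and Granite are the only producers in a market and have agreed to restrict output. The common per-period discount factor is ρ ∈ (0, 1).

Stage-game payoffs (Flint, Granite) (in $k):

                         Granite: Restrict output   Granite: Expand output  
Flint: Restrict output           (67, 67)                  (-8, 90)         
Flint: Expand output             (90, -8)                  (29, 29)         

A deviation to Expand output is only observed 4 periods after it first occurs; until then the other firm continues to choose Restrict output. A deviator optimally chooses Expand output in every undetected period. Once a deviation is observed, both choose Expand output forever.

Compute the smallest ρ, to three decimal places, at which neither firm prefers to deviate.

0.784

Deviating for the 4 undetected periods gains 90−67 = 23 per period over cooperation, then loses 67−29 = 38 per period forever once punishment starts.
Gain: 23(1 + ρ + … + ρ^3); loss: 38·ρ^4/(1−ρ).
No profitable deviation ⇔ 23(1−ρ^4) ≤ 38·ρ^4, i.e. ρ^4 ≥ 23/(23+38) = 23/61.
Hence ρ ≥ (23/61)^(1/4) ≈ 0.784.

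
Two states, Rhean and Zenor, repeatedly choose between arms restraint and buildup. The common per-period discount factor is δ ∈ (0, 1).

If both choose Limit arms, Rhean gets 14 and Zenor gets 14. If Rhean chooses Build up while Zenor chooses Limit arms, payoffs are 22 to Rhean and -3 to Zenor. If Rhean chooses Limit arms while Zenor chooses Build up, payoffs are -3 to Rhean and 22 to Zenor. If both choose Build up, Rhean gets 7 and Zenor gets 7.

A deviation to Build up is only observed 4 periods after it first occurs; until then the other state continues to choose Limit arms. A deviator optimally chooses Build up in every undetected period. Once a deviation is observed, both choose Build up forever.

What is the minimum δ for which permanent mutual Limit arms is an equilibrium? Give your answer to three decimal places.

0.855

Deviating for the 4 undetected periods gains 22−14 = 8 per period over cooperation, then loses 14−7 = 7 per period forever once punishment starts.
Gain: 8(1 + δ + … + δ^3); loss: 7·δ^4/(1−δ).
No profitable deviation ⇔ 8(1−δ^4) ≤ 7·δ^4, i.e. δ^4 ≥ 8/(8+7) = 8/15.
Hence δ ≥ (8/15)^(1/4) ≈ 0.855.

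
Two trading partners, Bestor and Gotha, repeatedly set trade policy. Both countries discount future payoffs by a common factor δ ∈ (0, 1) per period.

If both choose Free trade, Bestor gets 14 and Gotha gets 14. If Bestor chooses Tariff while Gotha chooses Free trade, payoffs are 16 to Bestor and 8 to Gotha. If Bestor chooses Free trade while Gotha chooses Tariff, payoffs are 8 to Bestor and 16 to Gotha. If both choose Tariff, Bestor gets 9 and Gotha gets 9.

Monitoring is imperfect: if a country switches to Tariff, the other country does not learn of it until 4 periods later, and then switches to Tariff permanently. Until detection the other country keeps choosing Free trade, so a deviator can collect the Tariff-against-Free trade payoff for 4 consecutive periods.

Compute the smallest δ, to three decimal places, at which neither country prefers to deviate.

The best deviation is to choose Tariff for all 4 undetected periods, earning 16 each, then 9 forever once detected.
Deviation value: 16(1−δ^4)/(1−δ) + 9δ^4/(1−δ); cooperation value: 14/(1−δ).
IC: 14 ≥ 16(1−δ^4) + 9δ^4 = 16 − 7δ^4.
So δ^4 ≥ 2/7, giving δ ≥ (2/7)^(1/4) ≈ 0.731.

0.731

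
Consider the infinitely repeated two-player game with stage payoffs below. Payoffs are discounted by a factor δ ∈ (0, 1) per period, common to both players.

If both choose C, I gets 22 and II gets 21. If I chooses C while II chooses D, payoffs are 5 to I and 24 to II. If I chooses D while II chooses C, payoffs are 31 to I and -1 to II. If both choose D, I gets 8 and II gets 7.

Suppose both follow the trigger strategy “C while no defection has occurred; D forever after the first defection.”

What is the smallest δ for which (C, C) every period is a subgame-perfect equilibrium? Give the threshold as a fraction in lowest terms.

9/23

I: cooperation gives 22 each period; deviation gives 31 once then 8 forever.
  22/(1−δ) ≥ 31 + 8δ/(1−δ) ⇒ δ ≥ 9/23.
II: cooperation gives 21 each period; deviation gives 24 once then 7 forever.
  δ ≥ 3/17.
Both must hold, so the binding constraint is I's: δ ≥ 9/23.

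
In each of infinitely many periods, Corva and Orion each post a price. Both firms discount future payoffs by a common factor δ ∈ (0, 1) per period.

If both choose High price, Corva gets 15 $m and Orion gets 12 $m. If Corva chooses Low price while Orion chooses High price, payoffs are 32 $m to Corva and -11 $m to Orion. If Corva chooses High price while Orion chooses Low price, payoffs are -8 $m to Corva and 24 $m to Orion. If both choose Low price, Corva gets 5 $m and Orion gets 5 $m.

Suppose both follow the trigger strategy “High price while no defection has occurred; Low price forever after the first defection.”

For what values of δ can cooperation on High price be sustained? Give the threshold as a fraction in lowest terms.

For Corva: deviation gain 32−15 = 17, per-period punishment loss 15−5 = 10. IC gives δ ≥ 17/27.
For Orion: gain 12, loss 7 per period, so δ ≥ 12/19.
The tighter constraint is Orion's, so cooperation needs δ ≥ 12/19.

12/19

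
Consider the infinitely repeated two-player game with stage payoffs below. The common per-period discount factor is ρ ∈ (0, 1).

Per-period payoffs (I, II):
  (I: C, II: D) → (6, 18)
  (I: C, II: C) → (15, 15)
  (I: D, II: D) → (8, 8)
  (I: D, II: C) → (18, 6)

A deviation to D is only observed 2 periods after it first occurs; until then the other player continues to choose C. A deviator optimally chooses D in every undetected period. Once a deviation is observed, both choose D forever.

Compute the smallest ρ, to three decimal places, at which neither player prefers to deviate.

0.548

The best deviation is to choose D for all 2 undetected periods, earning 18 each, then 8 forever once detected.
Deviation value: 18(1−ρ^2)/(1−ρ) + 8ρ^2/(1−ρ); cooperation value: 15/(1−ρ).
IC: 15 ≥ 18(1−ρ^2) + 8ρ^2 = 18 − 10ρ^2.
So ρ^2 ≥ 3/10, giving ρ ≥ (3/10)^(1/2) ≈ 0.548.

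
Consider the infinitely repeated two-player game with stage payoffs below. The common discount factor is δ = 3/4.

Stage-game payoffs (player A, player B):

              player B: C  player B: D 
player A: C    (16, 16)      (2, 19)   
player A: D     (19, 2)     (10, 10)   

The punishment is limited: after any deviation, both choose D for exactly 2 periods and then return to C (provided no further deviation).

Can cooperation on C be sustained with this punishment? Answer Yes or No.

IC: δ+…+δ^2 ≥ (19−16)/(16−10) = 1/2.
At δ = 3/4: partial sum = 1.3125 ≥ 0.5000. Cooperation sustainable.

Yes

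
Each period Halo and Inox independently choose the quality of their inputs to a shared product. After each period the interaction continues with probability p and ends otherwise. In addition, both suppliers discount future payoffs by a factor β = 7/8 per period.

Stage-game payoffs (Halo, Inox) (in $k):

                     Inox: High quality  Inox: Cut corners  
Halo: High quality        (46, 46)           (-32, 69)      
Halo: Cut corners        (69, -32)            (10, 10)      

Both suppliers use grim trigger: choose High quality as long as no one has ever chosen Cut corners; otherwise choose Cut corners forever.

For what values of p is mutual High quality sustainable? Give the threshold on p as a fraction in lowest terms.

184/413

Expected continuation weight on next period's payoff is β·p = 7/8·p, which plays the role of the discount factor.
Cooperation requires 7/8·p ≥ (69−46)/(69−10) = 23/59, hence p ≥ 184/413.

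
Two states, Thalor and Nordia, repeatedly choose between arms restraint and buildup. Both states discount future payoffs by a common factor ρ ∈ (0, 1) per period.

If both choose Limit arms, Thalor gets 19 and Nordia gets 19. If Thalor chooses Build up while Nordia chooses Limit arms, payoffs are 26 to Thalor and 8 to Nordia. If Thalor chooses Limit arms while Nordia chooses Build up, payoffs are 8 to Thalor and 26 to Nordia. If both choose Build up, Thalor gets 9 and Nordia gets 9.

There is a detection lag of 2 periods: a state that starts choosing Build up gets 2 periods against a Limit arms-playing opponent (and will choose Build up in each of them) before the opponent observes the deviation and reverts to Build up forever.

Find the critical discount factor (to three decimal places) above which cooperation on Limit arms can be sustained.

0.642

Deviating for the 2 undetected periods gains 26−19 = 7 per period over cooperation, then loses 19−9 = 10 per period forever once punishment starts.
Gain: 7(1 + ρ + … + ρ^1); loss: 10·ρ^2/(1−ρ).
No profitable deviation ⇔ 7(1−ρ^2) ≤ 10·ρ^2, i.e. ρ^2 ≥ 7/(7+10) = 7/17.
Hence ρ ≥ (7/17)^(1/2) ≈ 0.642.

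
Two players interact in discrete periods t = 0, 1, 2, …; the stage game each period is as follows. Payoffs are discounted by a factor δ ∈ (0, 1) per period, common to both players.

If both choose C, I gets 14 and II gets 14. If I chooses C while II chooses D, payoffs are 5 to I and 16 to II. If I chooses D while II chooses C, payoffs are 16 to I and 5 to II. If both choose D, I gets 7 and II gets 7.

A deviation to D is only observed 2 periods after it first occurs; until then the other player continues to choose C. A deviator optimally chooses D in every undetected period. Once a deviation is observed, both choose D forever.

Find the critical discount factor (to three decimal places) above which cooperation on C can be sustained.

0.471

A deviator earns 16 for 2 periods, then 7 forever; cooperating earns 14 forever. Multiplying the IC by (1−δ):
14 ≥ 16(1−δ^2) + 7δ^2, so 9·δ^2 ≥ 2 and δ^2 ≥ 2/9.
δ ≥ (2/9)^(1/2) ≈ 0.471.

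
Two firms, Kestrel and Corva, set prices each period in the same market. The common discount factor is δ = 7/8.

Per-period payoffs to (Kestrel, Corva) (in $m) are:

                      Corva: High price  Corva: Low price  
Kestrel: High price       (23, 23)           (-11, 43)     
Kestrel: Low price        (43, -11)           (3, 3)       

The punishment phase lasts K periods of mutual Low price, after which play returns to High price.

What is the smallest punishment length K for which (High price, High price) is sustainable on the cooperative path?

2

No profitable deviation requires (23−3)(δ+…+δ^K) ≥ 43−23, i.e. δ+…+δ^K ≥ 1 ≈ 1.0000.
With δ = 7/8, the partial sums are K=1: 0.8750, K=2: 1.6406.
K = 2 is the first length at which the sum reaches 1.0000.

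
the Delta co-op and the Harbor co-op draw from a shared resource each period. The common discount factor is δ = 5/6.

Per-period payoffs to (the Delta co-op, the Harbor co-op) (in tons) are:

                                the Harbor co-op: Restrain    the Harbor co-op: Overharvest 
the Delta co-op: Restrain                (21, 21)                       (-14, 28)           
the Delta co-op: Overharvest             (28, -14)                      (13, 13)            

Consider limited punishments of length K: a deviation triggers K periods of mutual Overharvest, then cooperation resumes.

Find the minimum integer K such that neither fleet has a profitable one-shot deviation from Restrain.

Need Σ_{k=1}^{K} δ^k ≥ (28−21)/(21−13) = 0.8750 at δ = 5/6.
At K = 1 the sum is 0.8333 < 0.8750; at K = 2 it is 1.5278 ≥ 0.8750.
So the minimum punishment length is K = 2.

2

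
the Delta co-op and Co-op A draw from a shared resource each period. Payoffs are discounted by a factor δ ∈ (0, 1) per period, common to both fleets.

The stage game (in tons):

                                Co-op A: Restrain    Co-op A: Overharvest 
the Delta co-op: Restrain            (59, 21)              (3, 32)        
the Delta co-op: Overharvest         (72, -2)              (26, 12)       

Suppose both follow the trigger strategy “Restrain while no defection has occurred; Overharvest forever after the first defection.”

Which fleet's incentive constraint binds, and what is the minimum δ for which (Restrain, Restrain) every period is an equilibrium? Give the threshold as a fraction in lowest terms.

the Delta co-op: cooperation gives 59 each period; deviation gives 72 once then 26 forever.
  59/(1−δ) ≥ 72 + 26δ/(1−δ) ⇒ δ ≥ 13/46.
Co-op A: cooperation gives 21 each period; deviation gives 32 once then 12 forever.
  δ ≥ 11/20.
Both must hold, so the binding constraint is Co-op A's: δ ≥ 11/20.

Co-op A; δ ≥ 11/20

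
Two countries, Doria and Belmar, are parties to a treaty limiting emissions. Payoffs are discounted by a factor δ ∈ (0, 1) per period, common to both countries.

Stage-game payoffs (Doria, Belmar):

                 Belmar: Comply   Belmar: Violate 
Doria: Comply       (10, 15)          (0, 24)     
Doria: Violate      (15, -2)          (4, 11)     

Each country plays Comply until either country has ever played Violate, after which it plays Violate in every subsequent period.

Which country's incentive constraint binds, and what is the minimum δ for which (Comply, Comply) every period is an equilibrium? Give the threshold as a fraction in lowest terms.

Belmar; δ ≥ 9/13

Doria: cooperation gives 10 each period; deviation gives 15 once then 4 forever.
  10/(1−δ) ≥ 15 + 4δ/(1−δ) ⇒ δ ≥ 5/11.
Belmar: cooperation gives 15 each period; deviation gives 24 once then 11 forever.
  δ ≥ 9/13.
Both must hold, so the binding constraint is Belmar's: δ ≥ 9/13.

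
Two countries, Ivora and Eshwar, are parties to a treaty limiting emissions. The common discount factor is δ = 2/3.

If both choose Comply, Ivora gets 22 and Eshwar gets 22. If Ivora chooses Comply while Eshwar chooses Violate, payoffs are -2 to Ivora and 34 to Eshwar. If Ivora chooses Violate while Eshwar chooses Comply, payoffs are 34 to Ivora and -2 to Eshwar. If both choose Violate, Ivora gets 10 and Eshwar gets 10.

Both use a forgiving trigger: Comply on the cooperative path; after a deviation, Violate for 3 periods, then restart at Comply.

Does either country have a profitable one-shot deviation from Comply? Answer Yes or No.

IC: δ+…+δ^3 ≥ (34−22)/(22−10) = 1.
At δ = 2/3: partial sum = 1.4074 ≥ 1.0000. Cooperation sustainable.

No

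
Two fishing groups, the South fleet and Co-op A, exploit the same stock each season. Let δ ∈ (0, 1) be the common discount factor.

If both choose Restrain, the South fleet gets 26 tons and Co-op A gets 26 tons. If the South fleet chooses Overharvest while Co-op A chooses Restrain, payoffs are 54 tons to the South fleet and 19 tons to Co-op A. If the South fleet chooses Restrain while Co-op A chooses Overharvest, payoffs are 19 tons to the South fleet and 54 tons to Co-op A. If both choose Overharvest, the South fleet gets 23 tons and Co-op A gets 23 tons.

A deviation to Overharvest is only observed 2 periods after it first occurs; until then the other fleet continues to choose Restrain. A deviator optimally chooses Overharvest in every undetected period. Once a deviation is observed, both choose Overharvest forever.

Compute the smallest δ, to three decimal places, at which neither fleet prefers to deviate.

The best deviation is to choose Overharvest for all 2 undetected periods, earning 54 each, then 23 forever once detected.
Deviation value: 54(1−δ^2)/(1−δ) + 23δ^2/(1−δ); cooperation value: 26/(1−δ).
IC: 26 ≥ 54(1−δ^2) + 23δ^2 = 54 − 31δ^2.
So δ^2 ≥ 28/31, giving δ ≥ (28/31)^(1/2) ≈ 0.950.

0.950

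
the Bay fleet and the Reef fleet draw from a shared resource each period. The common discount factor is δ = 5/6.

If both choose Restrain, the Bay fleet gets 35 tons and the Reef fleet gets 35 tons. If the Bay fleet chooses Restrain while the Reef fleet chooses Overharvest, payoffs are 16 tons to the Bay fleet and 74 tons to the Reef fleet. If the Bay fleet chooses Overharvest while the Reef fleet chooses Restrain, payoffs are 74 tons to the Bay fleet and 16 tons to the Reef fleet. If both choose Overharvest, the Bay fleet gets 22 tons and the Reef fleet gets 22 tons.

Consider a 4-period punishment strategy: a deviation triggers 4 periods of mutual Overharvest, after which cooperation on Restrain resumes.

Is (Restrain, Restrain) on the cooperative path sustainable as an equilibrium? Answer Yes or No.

Comparing payoff streams over the 5 periods until play realigns: cooperate → 35(1+δ+…+δ^4); deviate → 74 + 22(δ+…+δ^4).
Cooperation is sustained iff (35−22)(δ+…+δ^4) ≥ 74−35.
δ+…+δ^4 = 5/6·(1−(5/6)^4)/(1−5/6) = 2.5887, and (74−35)/(35−22) = 3.0000.
2.5887 < 3.0000, so cooperation is not sustainable.

No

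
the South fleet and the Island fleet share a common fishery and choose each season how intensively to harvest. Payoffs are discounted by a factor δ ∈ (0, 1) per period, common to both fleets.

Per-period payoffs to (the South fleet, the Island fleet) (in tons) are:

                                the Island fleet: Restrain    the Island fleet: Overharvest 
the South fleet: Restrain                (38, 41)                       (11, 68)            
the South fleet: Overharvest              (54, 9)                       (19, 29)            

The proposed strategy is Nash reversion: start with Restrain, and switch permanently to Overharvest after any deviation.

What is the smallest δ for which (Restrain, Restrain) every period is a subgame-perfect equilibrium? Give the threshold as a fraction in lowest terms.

9/13

the South fleet's threshold: (54−38)/(54−19) = 16/35.
the Island fleet's threshold: (68−41)/(68−29) = 9/13.
16/35 < 9/13, so the Island fleet binds and δ* = 9/13.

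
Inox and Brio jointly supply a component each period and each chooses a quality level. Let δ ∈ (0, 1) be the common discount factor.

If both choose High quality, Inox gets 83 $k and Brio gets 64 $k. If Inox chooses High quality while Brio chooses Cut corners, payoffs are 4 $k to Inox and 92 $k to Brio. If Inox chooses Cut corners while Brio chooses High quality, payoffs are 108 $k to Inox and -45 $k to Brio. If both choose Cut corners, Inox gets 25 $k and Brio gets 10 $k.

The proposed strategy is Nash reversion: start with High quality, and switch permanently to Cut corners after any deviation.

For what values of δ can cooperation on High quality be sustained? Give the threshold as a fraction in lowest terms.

For Inox: deviation gain 108−83 = 25, per-period punishment loss 83−25 = 58. IC gives δ ≥ 25/83.
For Brio: gain 28, loss 54 per period, so δ ≥ 28/82 = 14/41.
The tighter constraint is Brio's, so cooperation needs δ ≥ 14/41.

14/41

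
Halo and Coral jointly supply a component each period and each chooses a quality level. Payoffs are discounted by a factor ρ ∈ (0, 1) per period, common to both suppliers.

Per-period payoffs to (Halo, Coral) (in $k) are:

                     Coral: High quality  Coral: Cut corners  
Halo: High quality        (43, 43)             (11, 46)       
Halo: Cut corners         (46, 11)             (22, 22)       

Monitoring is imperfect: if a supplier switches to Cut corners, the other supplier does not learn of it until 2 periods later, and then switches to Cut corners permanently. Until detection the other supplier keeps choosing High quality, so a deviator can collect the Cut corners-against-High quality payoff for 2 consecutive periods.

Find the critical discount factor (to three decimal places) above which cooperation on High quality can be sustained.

A deviator earns 46 for 2 periods, then 22 forever; cooperating earns 43 forever. Multiplying the IC by (1−ρ):
43 ≥ 46(1−ρ^2) + 22ρ^2, so 24·ρ^2 ≥ 3 and ρ^2 ≥ 1/8.
ρ ≥ (1/8)^(1/2) ≈ 0.354.

0.354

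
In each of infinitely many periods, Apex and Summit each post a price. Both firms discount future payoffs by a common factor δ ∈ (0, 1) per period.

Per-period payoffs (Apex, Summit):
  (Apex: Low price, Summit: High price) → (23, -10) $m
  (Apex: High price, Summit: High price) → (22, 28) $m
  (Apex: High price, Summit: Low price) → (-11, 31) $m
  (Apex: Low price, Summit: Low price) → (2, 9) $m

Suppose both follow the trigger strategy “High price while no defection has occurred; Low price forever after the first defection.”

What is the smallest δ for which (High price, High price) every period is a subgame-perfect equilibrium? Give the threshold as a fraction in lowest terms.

For Apex: deviation gain 23−22 = 1, per-period punishment loss 22−2 = 20. IC gives δ ≥ 1/21.
For Summit: gain 3, loss 19 per period, so δ ≥ 3/22.
The tighter constraint is Summit's, so cooperation needs δ ≥ 3/22.

3/22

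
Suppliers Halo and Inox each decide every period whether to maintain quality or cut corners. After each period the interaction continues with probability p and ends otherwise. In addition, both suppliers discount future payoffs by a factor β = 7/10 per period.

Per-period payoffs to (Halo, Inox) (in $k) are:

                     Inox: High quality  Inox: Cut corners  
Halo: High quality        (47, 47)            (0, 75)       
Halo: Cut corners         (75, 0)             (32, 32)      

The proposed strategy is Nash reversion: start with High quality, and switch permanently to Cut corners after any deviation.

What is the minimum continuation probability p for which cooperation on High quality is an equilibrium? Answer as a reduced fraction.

With continuation probability p and discount β, the effective per-period discount factor is βp.
Grim-trigger IC: βp ≥ (75−47)/(75−32) = 28/43.
So p ≥ (28/43)/(7/10) = 40/43.

40/43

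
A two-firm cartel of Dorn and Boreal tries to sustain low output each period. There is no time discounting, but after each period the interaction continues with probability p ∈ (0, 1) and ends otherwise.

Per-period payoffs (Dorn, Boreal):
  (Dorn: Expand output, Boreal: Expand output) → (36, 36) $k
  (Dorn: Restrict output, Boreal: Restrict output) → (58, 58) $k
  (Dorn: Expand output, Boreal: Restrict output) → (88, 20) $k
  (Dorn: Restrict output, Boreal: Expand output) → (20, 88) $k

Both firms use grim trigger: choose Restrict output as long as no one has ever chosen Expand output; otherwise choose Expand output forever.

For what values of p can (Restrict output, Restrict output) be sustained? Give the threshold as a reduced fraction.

With no time discounting, the continuation probability p plays the role of the discount factor.
Grim-trigger IC: 58/(1−p) ≥ 88 + 36p/(1−p) ⇒ p ≥ (88−58)/(88−36) = 15/26.

15/26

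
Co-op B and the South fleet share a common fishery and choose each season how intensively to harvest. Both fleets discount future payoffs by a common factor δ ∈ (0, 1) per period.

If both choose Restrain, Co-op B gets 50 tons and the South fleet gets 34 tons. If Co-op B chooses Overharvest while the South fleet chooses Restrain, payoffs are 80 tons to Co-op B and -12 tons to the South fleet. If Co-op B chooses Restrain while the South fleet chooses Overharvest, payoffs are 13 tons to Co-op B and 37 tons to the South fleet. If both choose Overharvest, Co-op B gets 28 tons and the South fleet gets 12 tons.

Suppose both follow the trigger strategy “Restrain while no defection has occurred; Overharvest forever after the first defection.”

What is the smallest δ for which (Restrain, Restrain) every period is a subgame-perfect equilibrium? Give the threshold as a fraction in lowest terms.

Co-op B's threshold: (80−50)/(80−28) = 15/26.
the South fleet's threshold: (37−34)/(37−12) = 3/25.
15/26 > 3/25, so Co-op B binds and δ* = 15/26.

15/26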